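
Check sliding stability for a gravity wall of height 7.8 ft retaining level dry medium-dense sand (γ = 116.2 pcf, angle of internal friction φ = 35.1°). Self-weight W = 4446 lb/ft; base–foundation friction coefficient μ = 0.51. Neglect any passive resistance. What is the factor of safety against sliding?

2.38

K_a = tan²(45° − 35.1°/2) = 0.2698.
P_a = ½K_aγH² = 0.5×0.2698×116.2×7.8² = 953.8 lb/ft, acting at H/3 = 2.600 ft above the base.
FS_sliding = μW / P_a = 0.51×4446 / 953.8 = 2.377.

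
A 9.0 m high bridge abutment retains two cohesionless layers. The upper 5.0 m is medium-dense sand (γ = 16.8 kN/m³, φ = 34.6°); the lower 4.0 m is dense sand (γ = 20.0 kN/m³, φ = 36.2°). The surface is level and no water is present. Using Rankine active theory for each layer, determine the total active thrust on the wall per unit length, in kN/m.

K_a1 = tan²(45°−34.6°/2) = 0.2756; K_a2 = tan²(45°−36.2°/2) = 0.2574.
Layer 1: σ at base = K_a1 γ₁ h₁ = 23.15 kPa; P₁ = ½×23.15×5.0 = 57.88.
Layer 2: σ_v at top = γ₁h₁ = 84.00; σ_h top = K_a2×84.00 = 21.62; σ_h base = K_a2×(84.00+20.0×4.0) = 42.21.
P₂ = ½(21.62+42.21)×4.0 = 127.7. Total P_a = 57.88+127.7 = 185.5 kN/m.

186 kN/m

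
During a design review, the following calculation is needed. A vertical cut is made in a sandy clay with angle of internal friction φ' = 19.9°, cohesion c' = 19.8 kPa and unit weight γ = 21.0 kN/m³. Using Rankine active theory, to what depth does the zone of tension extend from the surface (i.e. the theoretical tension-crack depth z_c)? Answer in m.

K_a = tan²(45° − 19.9°/2) = 0.4921; √K_a = 0.7015.
The active pressure is zero where K_a γ z = 2c√K_a, so z_c = 2c/(γ√K_a) = 2×19.8/(21.0×0.7015) = 2.688 m.

2.69 m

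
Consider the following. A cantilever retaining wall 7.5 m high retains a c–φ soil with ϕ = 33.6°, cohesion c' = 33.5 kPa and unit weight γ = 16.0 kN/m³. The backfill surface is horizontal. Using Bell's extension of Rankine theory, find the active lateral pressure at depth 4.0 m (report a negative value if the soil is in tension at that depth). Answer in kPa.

K_a = (1 − sin φ)/(1 + sin φ) = 0.2875.
σ_a = K_a γ z − 2c√K_a = 0.2875×16.0×4.0 − 2×33.5×0.5362 = -17.52 kPa.

-17.5 kPa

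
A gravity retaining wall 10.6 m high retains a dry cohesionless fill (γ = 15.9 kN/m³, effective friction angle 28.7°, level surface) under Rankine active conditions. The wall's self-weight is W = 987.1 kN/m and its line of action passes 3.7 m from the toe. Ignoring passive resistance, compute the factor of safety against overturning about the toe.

3.30

K_a = tan²(45° − 28.7°/2) = 0.3511.
P_a = ½K_aγH² = 0.5×0.3511×15.9×10.6² = 313.7 kN/m, acting at H/3 = 3.533 m above the base.
Overturning moment M_o = P_a × H/3 = 313.7 × 3.533 = 1108.
Resisting moment M_r = W × 3.7 = 987.1 × 3.7 = 3652.
FS_overturning = M_r/M_o = 3652/1108 = 3.295.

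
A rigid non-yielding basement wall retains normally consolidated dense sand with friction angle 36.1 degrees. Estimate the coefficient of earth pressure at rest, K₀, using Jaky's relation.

0.411

K₀ = 1 − sin φ' = 1 − sin 36.1° = 0.4108.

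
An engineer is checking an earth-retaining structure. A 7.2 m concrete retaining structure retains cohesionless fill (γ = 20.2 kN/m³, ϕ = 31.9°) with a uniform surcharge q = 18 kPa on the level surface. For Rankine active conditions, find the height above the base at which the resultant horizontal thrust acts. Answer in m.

K_a = 0.3085.
Triangular part P₁ = ½K_aγH² = 161.5 at H/3 = 2.400 m; rectangular part P₂ = K_a q H = 39.98 at H/2 = 3.600 m.
ȳ = (P₁·2.400 + P₂·3.600)/(P₁+P₂) = 2.638 m.

2.64 m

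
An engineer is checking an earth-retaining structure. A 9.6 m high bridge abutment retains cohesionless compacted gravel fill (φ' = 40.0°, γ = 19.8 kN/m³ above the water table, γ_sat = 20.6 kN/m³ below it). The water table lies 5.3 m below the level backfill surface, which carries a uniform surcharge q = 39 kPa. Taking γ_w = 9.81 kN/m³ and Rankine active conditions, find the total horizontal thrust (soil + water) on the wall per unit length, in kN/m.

K_a = tan²(45° − φ/2) = 0.2174.
γ' = 20.6 − 9.81 = 10.79 kN/m³. h₂ = H − d_w = 4.3 m.
σ'_h: at surface K_a·q = 8.480; at WT K_a(q+γd_w) = 31.30; at base K_a(q+γd_w+γ'h₂) = 41.39 kPa.
P₁ = ½(8.480+31.30)×5.3 = 105.4; P₂ = ½(31.30+41.39)×4.3 = 156.3; P_w = ½γ_w h₂² = 90.69.
Total = 105.4+156.3+90.69 = 352.4 kN/m.

352 kN/m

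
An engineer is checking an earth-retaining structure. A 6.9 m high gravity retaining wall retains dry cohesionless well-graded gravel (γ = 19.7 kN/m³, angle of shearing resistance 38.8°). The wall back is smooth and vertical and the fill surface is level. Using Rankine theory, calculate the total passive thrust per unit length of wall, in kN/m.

2040 kN/m

K_p = tan²(45° + φ/2) = 4.356.
P_p = ½ K_p γ H² = 0.5 × 4.356 × 19.7 × 6.9² = 2043 kN/m.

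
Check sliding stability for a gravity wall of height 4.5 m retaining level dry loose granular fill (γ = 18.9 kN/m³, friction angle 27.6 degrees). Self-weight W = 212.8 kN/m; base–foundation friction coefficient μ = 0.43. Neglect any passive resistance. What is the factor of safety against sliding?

K_a = tan²(45° − 27.6°/2) = 0.3668.
P_a = ½K_aγH² = 0.5×0.3668×18.9×4.5² = 70.19 kN/m, acting at H/3 = 1.500 m above the base.
FS_sliding = μW / P_a = 0.43×212.8 / 70.19 = 1.304.

1.30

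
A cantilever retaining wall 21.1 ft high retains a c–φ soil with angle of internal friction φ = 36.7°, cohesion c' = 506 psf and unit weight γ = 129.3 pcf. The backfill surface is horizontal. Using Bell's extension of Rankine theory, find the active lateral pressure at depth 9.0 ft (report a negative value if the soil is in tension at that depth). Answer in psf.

K_a = (1 − sin φ)/(1 + sin φ) = 0.2519.
σ_a = K_a γ z − 2c√K_a = 0.2519×129.3×9.0 − 2×506×0.5019 = -214.8 psf.

-215 psf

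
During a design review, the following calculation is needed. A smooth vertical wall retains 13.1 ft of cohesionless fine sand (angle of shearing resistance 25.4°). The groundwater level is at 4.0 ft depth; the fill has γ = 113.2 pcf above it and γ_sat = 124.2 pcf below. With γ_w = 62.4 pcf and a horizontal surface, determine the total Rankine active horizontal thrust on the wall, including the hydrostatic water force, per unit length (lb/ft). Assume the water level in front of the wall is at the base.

5610 lb/ft

K_a = tan²(45° − φ/2) = 0.3996.
γ' = 124.2 − 62.4 = 61.80 pcf. Depth below WT = 9.1 ft.
σ'_h at WT = K_a γ d_w = 181.0 psf; at base = 181.0 + K_a γ' × 9.1 = 405.7 psf.
P₁ (0–4.0 ft) = ½×181.0×4.0 = 361.9. P₂ (4.0–13.1 ft) = ½(181.0+405.7)×9.1 = 2669.
P_w = ½ γ_w h₂² = 0.5×62.4×9.1² = 2584. Total = 361.9+2669+2584 = 5615 lb/ft.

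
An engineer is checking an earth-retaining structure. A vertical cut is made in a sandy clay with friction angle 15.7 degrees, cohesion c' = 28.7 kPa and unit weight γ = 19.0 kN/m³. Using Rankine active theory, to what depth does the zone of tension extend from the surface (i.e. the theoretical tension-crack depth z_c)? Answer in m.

K_a = tan²(45° − 15.7°/2) = 0.5741; √K_a = 0.7577.
The active pressure is zero where K_a γ z = 2c√K_a, so z_c = 2c/(γ√K_a) = 2×28.7/(19.0×0.7577) = 3.987 m.

3.99 m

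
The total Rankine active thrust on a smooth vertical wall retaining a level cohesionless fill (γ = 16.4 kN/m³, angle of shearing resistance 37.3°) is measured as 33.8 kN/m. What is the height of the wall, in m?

K_a = 0.2453. P_a = ½ K_a γ H² ⇒ H = √(2P_a/(K_a γ)).
H = √(2×33.8/(0.2453×16.4)) = 4.099 m.

4.10 m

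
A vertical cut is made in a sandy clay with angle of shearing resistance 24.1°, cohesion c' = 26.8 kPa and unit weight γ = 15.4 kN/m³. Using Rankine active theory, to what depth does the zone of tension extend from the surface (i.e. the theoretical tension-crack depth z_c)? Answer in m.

K_a = tan²(45° − 24.1°/2) = 0.4201; √K_a = 0.6482.
The active pressure is zero where K_a γ z = 2c√K_a, so z_c = 2c/(γ√K_a) = 2×26.8/(15.4×0.6482) = 5.370 m.

5.37 m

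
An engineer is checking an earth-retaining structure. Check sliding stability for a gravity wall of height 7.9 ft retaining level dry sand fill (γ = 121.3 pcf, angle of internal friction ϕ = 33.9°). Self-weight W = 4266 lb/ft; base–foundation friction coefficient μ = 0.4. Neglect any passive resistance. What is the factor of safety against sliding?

K_a = tan²(45° − 33.9°/2) = 0.2839.
P_a = ½K_aγH² = 0.5×0.2839×121.3×7.9² = 1075 lb/ft, acting at H/3 = 2.633 ft above the base.
FS_sliding = μW / P_a = 0.4×4266 / 1075 = 1.588.

1.59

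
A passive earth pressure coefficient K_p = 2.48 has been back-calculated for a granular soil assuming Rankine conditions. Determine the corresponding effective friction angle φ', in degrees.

K_p = (1+sin φ)/(1−sin φ) ⇒ sin φ = (K_p − 1)/(K_p + 1) = 0.4253.
φ = arcsin(0.4253) = 25.17°.

25.2°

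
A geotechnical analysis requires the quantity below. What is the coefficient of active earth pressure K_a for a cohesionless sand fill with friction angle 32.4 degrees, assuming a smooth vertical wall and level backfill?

K_a = tan²(45° − φ/2) = tan²(28.80°) = 0.3022.

0.302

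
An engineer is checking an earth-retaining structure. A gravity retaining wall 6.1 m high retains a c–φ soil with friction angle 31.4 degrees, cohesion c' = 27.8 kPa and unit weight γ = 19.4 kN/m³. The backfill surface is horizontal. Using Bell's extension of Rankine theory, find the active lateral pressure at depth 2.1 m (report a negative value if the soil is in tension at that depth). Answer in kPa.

-18.4 kPa

K_a = (1 − sin φ)/(1 + sin φ) = 0.3149.
σ_a = K_a γ z − 2c√K_a = 0.3149×19.4×2.1 − 2×27.8×0.5612 = -18.37 kPa.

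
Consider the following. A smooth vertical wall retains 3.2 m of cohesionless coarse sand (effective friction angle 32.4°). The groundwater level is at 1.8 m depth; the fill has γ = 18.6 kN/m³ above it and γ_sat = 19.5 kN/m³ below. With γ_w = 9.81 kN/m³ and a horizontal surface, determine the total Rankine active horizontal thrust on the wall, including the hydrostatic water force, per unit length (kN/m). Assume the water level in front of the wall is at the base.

K_a = tan²(45° − φ/2) = 0.3022.
γ' = 19.5 − 9.81 = 9.690 kN/m³. Depth below WT = 1.4 m.
σ'_h at WT = K_a γ d_w = 10.12 kPa; at base = 10.12 + K_a γ' × 1.4 = 14.22 kPa.
P₁ (0–1.8 m) = ½×10.12×1.8 = 9.107. P₂ (1.8–3.2 m) = ½(10.12+14.22)×1.4 = 17.04.
P_w = ½ γ_w h₂² = 0.5×9.81×1.4² = 9.614. Total = 9.107+17.04+9.614 = 35.76 kN/m.

35.8 kN/m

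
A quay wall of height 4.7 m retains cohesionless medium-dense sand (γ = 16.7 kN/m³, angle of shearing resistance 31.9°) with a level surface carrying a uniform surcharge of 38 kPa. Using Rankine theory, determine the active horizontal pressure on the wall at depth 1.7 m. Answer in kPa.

K_a = (1 − sin φ)/(1 + sin φ) = 0.3085.
σ_v = γz + q = 16.7 × 1.7 + 38 = 66.39 kPa.
σ_h = K_a σ_v = 0.3085 × 66.39 = 20.48 kPa.

20.5 kPa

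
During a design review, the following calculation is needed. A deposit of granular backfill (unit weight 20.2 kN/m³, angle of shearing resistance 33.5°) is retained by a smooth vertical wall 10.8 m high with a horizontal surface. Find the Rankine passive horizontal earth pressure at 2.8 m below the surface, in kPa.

K_p = (1 + sin φ)/(1 − sin φ) = 3.464.
σ_h = K_p γ z = 3.464 × 20.2 × 2.8 = 195.9 kPa.

196 kPa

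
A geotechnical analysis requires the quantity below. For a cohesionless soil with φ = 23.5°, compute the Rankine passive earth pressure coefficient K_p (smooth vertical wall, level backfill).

K_p = (1 + sin φ)/(1 − sin φ) = tan²(45° + 23.5°/2) = 2.326.

2.33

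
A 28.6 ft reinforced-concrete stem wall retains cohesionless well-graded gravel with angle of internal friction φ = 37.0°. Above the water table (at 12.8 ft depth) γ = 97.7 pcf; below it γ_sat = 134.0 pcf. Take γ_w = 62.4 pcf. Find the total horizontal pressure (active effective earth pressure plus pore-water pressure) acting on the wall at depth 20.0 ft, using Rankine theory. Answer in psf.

888 psf

K_a = (1 − sin φ)/(1 + sin φ) = 0.2486.
γ' = 134.0 − 62.4 = 71.60 pcf.
Effective vertical stress at 20.0 ft: σ'_v = 97.7×12.8 + 71.60×7.20 = 1766 psf.
σ'_h = K_a σ'_v = 0.2486 × 1766 = 439.0 psf; u = γ_w × 7.20 = 449.3 psf.
Total σ_h = 439.0 + 449.3 = 888.3 psf.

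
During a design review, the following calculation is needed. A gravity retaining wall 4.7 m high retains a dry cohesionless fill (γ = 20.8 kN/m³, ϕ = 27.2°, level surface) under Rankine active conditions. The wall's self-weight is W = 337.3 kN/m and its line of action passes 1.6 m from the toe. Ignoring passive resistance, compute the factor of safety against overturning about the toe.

K_a = tan²(45° − 27.2°/2) = 0.3726.
P_a = ½K_aγH² = 0.5×0.3726×20.8×4.7² = 85.60 kN/m, acting at H/3 = 1.567 m above the base.
Overturning moment M_o = P_a × H/3 = 85.60 × 1.567 = 134.1.
Resisting moment M_r = W × 1.6 = 337.3 × 1.6 = 539.7.
FS_overturning = M_r/M_o = 539.7/134.1 = 4.024.

4.02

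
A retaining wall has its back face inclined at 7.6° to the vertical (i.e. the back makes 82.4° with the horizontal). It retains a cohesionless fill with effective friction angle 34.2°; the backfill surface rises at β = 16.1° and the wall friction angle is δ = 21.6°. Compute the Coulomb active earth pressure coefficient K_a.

0.390

K_a = sin²(α+φ) / [sin²α · sin(α−δ) · (1 + √{sin(φ+δ)sin(φ−β) / (sin(α−δ)sin(α+β))})²].
With α = 82.4°, φ = 34.2°, δ = 21.6°, β = 16.1°: K_a = 0.3903.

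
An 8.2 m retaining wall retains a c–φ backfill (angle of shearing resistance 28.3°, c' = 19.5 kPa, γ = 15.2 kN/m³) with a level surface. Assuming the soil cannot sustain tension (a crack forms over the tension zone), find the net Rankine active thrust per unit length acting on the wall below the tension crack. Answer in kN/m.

41.3 kN/m

K_a = 0.3568; √K_a = 0.5973.
Tension-crack depth z_c = 2c/(γ√K_a) = 2×19.5/(15.2×0.5973) = 4.296 m.
σ_a at base = K_a γ H − 2c√K_a = 0.3568×15.2×8.2 − 2×19.5×0.5973 = 21.17 kPa.
P_a = ½ × 21.17 × (H − z_c) = 0.5×21.17×3.904 = 41.33 kN/m.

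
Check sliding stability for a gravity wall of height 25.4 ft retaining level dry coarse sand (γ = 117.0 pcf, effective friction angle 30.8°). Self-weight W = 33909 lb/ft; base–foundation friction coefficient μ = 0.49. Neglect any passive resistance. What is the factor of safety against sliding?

1.36

K_a = tan²(45° − 30.8°/2) = 0.3227.
P_a = ½K_aγH² = 0.5×0.3227×117.0×25.4² = 12180 lb/ft, acting at H/3 = 8.467 ft above the base.
FS_sliding = μW / P_a = 0.49×33909 / 12180 = 1.364.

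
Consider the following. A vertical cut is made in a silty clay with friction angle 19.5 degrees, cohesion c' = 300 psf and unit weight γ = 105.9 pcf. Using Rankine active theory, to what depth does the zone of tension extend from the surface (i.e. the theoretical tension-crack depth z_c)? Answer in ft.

8.02 ft

K_a = tan²(45° − 19.5°/2) = 0.4995; √K_a = 0.7067.
The active pressure is zero where K_a γ z = 2c√K_a, so z_c = 2c/(γ√K_a) = 2×300/(105.9×0.7067) = 8.017 ft.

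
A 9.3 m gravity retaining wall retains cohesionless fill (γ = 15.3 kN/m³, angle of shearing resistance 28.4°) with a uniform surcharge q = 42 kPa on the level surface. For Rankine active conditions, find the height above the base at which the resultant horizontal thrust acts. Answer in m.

K_a = 0.3554.
Triangular part P₁ = ½K_aγH² = 235.1 at H/3 = 3.100 m; rectangular part P₂ = K_a q H = 138.8 at H/2 = 4.650 m.
ȳ = (P₁·3.100 + P₂·4.650)/(P₁+P₂) = 3.675 m.

3.68 m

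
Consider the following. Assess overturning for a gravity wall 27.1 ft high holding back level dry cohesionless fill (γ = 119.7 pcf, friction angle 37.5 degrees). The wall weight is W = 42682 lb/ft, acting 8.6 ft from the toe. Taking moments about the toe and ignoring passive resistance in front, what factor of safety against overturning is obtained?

3.80

K_a = tan²(45° − 37.5°/2) = 0.2432.
P_a = ½K_aγH² = 0.5×0.2432×119.7×27.1² = 10690 lb/ft, acting at H/3 = 9.033 ft above the base.
Overturning moment M_o = P_a × H/3 = 10690 × 9.033 = 96560.
Resisting moment M_r = W × 8.6 = 42682 × 8.6 = 367100.
FS_overturning = M_r/M_o = 367100/96560 = 3.801.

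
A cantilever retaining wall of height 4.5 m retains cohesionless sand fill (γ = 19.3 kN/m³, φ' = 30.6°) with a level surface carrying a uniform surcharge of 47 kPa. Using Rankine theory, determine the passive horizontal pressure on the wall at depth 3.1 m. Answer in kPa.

328 kPa

K_p = (1 + sin φ)/(1 − sin φ) = 3.074.
σ_v = γz + q = 19.3 × 3.1 + 47 = 106.8 kPa.
σ_h = K_p σ_v = 3.074 × 106.8 = 328.4 kPa.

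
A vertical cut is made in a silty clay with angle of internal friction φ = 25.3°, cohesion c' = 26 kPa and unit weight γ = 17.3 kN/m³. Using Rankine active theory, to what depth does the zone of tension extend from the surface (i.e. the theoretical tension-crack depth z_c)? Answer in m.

K_a = tan²(45° − 25.3°/2) = 0.4012; √K_a = 0.6334.
The active pressure is zero where K_a γ z = 2c√K_a, so z_c = 2c/(γ√K_a) = 2×26/(17.3×0.6334) = 4.746 m.

4.75 m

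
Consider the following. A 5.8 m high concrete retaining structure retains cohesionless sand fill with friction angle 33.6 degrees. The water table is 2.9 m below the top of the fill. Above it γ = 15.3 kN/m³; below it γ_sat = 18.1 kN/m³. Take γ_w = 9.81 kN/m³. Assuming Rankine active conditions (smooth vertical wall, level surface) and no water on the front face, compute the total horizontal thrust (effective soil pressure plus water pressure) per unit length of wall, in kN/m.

107 kN/m

K_a = tan²(45° − φ/2) = 0.2875.
γ' = 18.1 − 9.81 = 8.290 kN/m³. Depth below WT = 2.9 m.
σ'_h at WT = K_a γ d_w = 12.76 kPa; at base = 12.76 + K_a γ' × 2.9 = 19.67 kPa.
P₁ (0–2.9 m) = ½×12.76×2.9 = 18.50. P₂ (2.9–5.8 m) = ½(12.76+19.67)×2.9 = 47.02.
P_w = ½ γ_w h₂² = 0.5×9.81×2.9² = 41.25. Total = 18.50+47.02+41.25 = 106.8 kN/m.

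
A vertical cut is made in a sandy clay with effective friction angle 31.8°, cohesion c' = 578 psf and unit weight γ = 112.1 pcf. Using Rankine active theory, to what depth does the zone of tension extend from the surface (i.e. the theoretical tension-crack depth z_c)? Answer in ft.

18.5 ft

K_a = tan²(45° − 31.8°/2) = 0.3098; √K_a = 0.5566.
The active pressure is zero where K_a γ z = 2c√K_a, so z_c = 2c/(γ√K_a) = 2×578/(112.1×0.5566) = 18.53 ft.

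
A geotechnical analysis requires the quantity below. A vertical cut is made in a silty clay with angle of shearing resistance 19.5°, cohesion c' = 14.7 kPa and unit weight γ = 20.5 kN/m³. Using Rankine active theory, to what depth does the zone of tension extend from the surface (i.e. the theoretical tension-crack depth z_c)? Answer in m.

K_a = tan²(45° − 19.5°/2) = 0.4995; √K_a = 0.7067.
The active pressure is zero where K_a γ z = 2c√K_a, so z_c = 2c/(γ√K_a) = 2×14.7/(20.5×0.7067) = 2.029 m.

2.03 m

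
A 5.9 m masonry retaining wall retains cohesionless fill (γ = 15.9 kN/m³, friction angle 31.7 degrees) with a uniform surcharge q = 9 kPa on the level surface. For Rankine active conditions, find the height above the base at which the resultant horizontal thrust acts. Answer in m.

2.12 m

K_a = 0.3111.
Triangular part P₁ = ½K_aγH² = 86.09 at H/3 = 1.967 m; rectangular part P₂ = K_a q H = 16.52 at H/2 = 2.950 m.
ȳ = (P₁·1.967 + P₂·2.950)/(P₁+P₂) = 2.125 m.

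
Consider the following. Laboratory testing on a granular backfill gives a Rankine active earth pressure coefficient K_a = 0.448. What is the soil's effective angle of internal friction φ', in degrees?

K_a = tan²(45° − φ/2) ⇒ 45° − φ/2 = arctan(√0.448) = 33.80°.
φ = 2(45° − 33.80°) = 22.41°.

22.4°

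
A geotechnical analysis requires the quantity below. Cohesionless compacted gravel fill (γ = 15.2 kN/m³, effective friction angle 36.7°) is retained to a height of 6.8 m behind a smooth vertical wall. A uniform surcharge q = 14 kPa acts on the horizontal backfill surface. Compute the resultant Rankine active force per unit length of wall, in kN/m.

112 kN/m

K_a = tan²(45° − φ/2) = 0.2519.
Soil triangle: ½ K_a γ H² = 0.5×0.2519×15.2×6.8² = 88.51 kN/m.
Surcharge rectangle: K_a q H = 0.2519×14×6.8 = 23.98 kN/m.
Total = 88.51 + 23.98 = 112.5 kN/m.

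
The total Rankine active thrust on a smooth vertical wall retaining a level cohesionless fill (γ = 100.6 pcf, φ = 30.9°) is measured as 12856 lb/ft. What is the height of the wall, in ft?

K_a = 0.3214. P_a = ½ K_a γ H² ⇒ H = √(2P_a/(K_a γ)).
H = √(2×12856/(0.3214×100.6)) = 28.20 ft.

28.2 ft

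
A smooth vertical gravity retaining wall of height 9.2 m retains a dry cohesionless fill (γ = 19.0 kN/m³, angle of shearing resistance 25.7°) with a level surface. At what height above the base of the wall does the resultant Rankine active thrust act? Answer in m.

K_a = 0.3950.
The pressure distribution is triangular, so the resultant acts at H/3 above the base = 9.2/3 = 3.067 m.

3.07 m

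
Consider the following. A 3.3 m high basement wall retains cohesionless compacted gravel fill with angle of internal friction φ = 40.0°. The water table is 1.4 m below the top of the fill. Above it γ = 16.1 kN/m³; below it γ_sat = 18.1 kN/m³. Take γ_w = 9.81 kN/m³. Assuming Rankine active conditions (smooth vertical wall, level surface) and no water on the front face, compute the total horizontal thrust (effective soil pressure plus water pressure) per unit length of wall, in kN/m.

33.7 kN/m

K_a = tan²(45° − φ/2) = 0.2174.
γ' = 18.1 − 9.81 = 8.290 kN/m³. Depth below WT = 1.9 m.
σ'_h at WT = K_a γ d_w = 4.901 kPa; at base = 4.901 + K_a γ' × 1.9 = 8.326 kPa.
P₁ (0–1.4 m) = ½×4.901×1.4 = 3.431. P₂ (1.4–3.3 m) = ½(4.901+8.326)×1.9 = 12.57.
P_w = ½ γ_w h₂² = 0.5×9.81×1.9² = 17.71. Total = 3.431+12.57+17.71 = 33.70 kN/m.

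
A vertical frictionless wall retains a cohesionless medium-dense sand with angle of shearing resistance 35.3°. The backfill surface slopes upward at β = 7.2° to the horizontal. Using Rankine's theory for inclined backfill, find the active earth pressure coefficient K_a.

K_a = cos β · (cos β − √(cos²β − cos²φ)) / (cos β + √(cos²β − cos²φ)).
cos β = 0.9921, cos φ = 0.8161, √(cos²β − cos²φ) = 0.5641.
K_a = 0.9921 × (0.9921 − 0.5641)/(0.9921 + 0.5641) = 0.2729.

0.273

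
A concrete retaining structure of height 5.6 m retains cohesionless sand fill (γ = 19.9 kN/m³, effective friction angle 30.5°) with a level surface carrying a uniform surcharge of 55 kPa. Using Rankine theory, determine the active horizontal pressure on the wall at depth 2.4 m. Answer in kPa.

33.6 kPa

K_a = (1 − sin φ)/(1 + sin φ) = 0.3267.
σ_v = γz + q = 19.9 × 2.4 + 55 = 102.8 kPa.
σ_h = K_a σ_v = 0.3267 × 102.8 = 33.57 kPa.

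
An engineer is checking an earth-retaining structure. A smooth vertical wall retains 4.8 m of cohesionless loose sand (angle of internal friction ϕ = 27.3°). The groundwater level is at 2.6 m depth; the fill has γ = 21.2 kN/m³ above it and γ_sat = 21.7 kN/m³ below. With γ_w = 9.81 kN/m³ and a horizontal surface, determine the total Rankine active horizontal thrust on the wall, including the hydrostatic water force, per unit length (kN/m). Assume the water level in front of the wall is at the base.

106 kN/m

K_a = tan²(45° − φ/2) = 0.3711.
γ' = 21.7 − 9.81 = 11.89 kN/m³. Depth below WT = 2.2 m.
σ'_h at WT = K_a γ d_w = 20.46 kPa; at base = 20.46 + K_a γ' × 2.2 = 30.16 kPa.
P₁ (0–2.6 m) = ½×20.46×2.6 = 26.59. P₂ (2.6–4.8 m) = ½(20.46+30.16)×2.2 = 55.68.
P_w = ½ γ_w h₂² = 0.5×9.81×2.2² = 23.74. Total = 26.59+55.68+23.74 = 106.0 kN/m.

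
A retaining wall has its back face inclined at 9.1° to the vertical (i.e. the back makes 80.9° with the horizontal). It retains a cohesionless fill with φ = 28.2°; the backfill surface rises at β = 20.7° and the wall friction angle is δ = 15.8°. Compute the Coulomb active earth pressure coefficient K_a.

0.580

K_a = sin²(α+φ) / [sin²α · sin(α−δ) · (1 + √{sin(φ+δ)sin(φ−β) / (sin(α−δ)sin(α+β))})²].
With α = 80.9°, φ = 28.2°, δ = 15.8°, β = 20.7°: K_a = 0.5800.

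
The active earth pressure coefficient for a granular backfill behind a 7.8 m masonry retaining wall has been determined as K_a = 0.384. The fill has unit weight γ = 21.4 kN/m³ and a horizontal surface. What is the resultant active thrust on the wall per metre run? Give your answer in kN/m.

P = ½ K_a γ H² = 0.5 × 0.384 × 21.4 × 7.8² = 250.0 kN/m.

250 kN/m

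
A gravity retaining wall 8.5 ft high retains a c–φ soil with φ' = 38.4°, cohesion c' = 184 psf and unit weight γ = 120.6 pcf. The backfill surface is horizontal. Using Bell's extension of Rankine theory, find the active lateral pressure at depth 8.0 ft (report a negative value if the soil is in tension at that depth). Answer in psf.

K_a = (1 − sin φ)/(1 + sin φ) = 0.2337.
σ_a = K_a γ z − 2c√K_a = 0.2337×120.6×8.0 − 2×184×0.4834 = 47.57 psf.

47.6 psf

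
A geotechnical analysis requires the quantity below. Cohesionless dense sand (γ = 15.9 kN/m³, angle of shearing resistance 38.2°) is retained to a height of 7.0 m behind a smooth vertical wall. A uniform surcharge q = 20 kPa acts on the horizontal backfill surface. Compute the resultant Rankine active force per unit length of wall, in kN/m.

K_a = tan²(45° − φ/2) = 0.2358.
Soil triangle: ½ K_a γ H² = 0.5×0.2358×15.9×7.0² = 91.85 kN/m.
Surcharge rectangle: K_a q H = 0.2358×20×7.0 = 33.01 kN/m.
Total = 91.85 + 33.01 = 124.9 kN/m.

125 kN/m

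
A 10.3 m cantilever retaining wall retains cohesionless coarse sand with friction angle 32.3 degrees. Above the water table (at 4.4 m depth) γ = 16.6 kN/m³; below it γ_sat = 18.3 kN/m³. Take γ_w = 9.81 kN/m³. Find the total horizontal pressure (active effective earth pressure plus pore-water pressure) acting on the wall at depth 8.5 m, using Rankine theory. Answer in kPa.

K_a = (1 − sin φ)/(1 + sin φ) = 0.3035.
γ' = 18.3 − 9.81 = 8.490 kN/m³.
Effective vertical stress at 8.5 m: σ'_v = 16.6×4.4 + 8.490×4.10 = 107.8 kPa.
σ'_h = K_a σ'_v = 0.3035 × 107.8 = 32.73 kPa; u = γ_w × 4.10 = 40.22 kPa.
Total σ_h = 32.73 + 40.22 = 72.95 kPa.

73.0 kPa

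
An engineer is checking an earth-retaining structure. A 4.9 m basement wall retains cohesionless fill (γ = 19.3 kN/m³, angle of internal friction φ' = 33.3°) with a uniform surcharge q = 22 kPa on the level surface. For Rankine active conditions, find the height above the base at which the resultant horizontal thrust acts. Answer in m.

1.89 m

K_a = 0.2911.
Triangular part P₁ = ½K_aγH² = 67.46 at H/3 = 1.633 m; rectangular part P₂ = K_a q H = 31.38 at H/2 = 2.450 m.
ȳ = (P₁·1.633 + P₂·2.450)/(P₁+P₂) = 1.893 m.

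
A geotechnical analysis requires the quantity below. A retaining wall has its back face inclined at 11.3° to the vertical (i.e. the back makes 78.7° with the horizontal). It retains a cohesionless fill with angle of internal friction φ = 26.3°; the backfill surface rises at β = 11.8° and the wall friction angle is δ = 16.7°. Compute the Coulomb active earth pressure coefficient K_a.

K_a = sin²(α+φ) / [sin²α · sin(α−δ) · (1 + √{sin(φ+δ)sin(φ−β) / (sin(α−δ)sin(α+β))})²].
With α = 78.7°, φ = 26.3°, δ = 16.7°, β = 11.8°: K_a = 0.5301.

0.530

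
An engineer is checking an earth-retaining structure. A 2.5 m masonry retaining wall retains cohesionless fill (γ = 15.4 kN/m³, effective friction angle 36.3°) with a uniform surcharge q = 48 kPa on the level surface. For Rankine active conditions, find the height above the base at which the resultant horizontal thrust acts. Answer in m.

1.13 m

K_a = 0.2563.
Triangular part P₁ = ½K_aγH² = 12.33 at H/3 = 0.8333 m; rectangular part P₂ = K_a q H = 30.75 at H/2 = 1.250 m.
ȳ = (P₁·0.8333 + P₂·1.250)/(P₁+P₂) = 1.131 m.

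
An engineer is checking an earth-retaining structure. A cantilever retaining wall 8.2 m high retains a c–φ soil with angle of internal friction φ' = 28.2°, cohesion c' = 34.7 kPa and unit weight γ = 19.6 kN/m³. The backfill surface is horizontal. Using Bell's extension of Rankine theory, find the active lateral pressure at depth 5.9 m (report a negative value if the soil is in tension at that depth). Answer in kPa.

-0.114 kPa

K_a = (1 − sin φ)/(1 + sin φ) = 0.3582.
σ_a = K_a γ z − 2c√K_a = 0.3582×19.6×5.9 − 2×34.7×0.5985 = -0.1142 kPa.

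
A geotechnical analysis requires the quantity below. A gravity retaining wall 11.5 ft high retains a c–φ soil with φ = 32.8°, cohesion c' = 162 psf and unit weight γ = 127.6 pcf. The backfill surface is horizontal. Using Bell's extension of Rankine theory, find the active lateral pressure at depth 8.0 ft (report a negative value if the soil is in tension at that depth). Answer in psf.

K_a = (1 − sin φ)/(1 + sin φ) = 0.2973.
σ_a = K_a γ z − 2c√K_a = 0.2973×127.6×8.0 − 2×162×0.5452 = 126.8 psf.

127 psf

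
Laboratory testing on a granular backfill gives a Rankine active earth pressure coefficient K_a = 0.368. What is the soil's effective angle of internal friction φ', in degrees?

27.5°

K_a = tan²(45° − φ/2) ⇒ 45° − φ/2 = arctan(√0.368) = 31.24°.
φ = 2(45° − 31.24°) = 27.52°.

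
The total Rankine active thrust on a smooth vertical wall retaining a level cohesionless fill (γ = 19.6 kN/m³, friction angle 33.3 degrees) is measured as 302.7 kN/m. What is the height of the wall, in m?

K_a = 0.2911. P_a = ½ K_a γ H² ⇒ H = √(2P_a/(K_a γ)).
H = √(2×302.7/(0.2911×19.6)) = 10.30 m.

10.3 m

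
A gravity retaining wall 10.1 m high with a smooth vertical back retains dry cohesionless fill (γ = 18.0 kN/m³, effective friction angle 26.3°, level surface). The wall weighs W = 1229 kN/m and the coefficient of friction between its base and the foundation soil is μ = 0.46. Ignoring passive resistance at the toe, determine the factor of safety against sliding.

1.60

K_a = tan²(45° − 26.3°/2) = 0.3859.
P_a = ½K_aγH² = 0.5×0.3859×18.0×10.1² = 354.3 kN/m, acting at H/3 = 3.367 m above the base.
FS_sliding = μW / P_a = 0.46×1229 / 354.3 = 1.596.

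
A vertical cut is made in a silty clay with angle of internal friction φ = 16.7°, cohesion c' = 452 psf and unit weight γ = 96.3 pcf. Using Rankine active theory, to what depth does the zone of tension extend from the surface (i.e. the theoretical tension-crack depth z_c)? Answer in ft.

K_a = tan²(45° − 16.7°/2) = 0.5536; √K_a = 0.7440.
The active pressure is zero where K_a γ z = 2c√K_a, so z_c = 2c/(γ√K_a) = 2×452/(96.3×0.7440) = 12.62 ft.

12.6 ft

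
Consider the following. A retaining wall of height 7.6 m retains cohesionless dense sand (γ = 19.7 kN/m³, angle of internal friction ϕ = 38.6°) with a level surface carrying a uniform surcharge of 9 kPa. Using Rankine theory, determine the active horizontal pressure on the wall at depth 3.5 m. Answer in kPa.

K_a = (1 − sin φ)/(1 + sin φ) = 0.2316.
σ_v = γz + q = 19.7 × 3.5 + 9 = 77.95 kPa.
σ_h = K_a σ_v = 0.2316 × 77.95 = 18.05 kPa.

18.1 kPa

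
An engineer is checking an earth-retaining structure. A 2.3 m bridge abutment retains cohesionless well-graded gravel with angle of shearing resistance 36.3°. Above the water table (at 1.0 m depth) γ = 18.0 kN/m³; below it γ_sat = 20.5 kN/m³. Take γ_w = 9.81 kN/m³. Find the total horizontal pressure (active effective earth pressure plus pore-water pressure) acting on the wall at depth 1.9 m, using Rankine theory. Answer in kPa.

K_a = (1 − sin φ)/(1 + sin φ) = 0.2563.
γ' = 20.5 − 9.81 = 10.69 kN/m³.
Effective vertical stress at 1.9 m: σ'_v = 18.0×1.0 + 10.69×0.900 = 27.62 kPa.
σ'_h = K_a σ'_v = 0.2563 × 27.62 = 7.078 kPa; u = γ_w × 0.900 = 8.829 kPa.
Total σ_h = 7.078 + 8.829 = 15.91 kPa.

15.9 kPa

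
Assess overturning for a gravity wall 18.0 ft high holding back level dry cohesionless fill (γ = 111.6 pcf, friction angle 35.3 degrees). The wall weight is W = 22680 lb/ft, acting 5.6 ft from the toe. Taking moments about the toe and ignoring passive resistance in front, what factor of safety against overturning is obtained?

4.38

K_a = tan²(45° − 35.3°/2) = 0.2675.
P_a = ½K_aγH² = 0.5×0.2675×111.6×18.0² = 4837 lb/ft, acting at H/3 = 6.000 ft above the base.
Overturning moment M_o = P_a × H/3 = 4837 × 6.000 = 29020.
Resisting moment M_r = W × 5.6 = 22680 × 5.6 = 127000.
FS_overturning = M_r/M_o = 127000/29020 = 4.376.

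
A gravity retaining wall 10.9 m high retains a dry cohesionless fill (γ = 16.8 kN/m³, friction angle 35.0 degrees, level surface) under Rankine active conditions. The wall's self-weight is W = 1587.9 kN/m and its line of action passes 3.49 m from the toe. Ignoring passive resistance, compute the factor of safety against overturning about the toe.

5.64

K_a = tan²(45° − 35.0°/2) = 0.2710.
P_a = ½K_aγH² = 0.5×0.2710×16.8×10.9² = 270.4 kN/m, acting at H/3 = 3.633 m above the base.
Overturning moment M_o = P_a × H/3 = 270.4 × 3.633 = 982.6.
Resisting moment M_r = W × 3.49 = 1587.9 × 3.49 = 5542.
FS_overturning = M_r/M_o = 5542/982.6 = 5.640.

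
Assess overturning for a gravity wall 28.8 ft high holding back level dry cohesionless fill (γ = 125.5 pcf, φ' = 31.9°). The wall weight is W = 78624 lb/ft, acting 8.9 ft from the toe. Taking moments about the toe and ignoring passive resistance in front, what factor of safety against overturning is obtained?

4.54

K_a = tan²(45° − 31.9°/2) = 0.3085.
P_a = ½K_aγH² = 0.5×0.3085×125.5×28.8² = 16060 lb/ft, acting at H/3 = 9.600 ft above the base.
Overturning moment M_o = P_a × H/3 = 16060 × 9.600 = 154200.
Resisting moment M_r = W × 8.9 = 78624 × 8.9 = 699800.
FS_overturning = M_r/M_o = 699800/154200 = 4.539.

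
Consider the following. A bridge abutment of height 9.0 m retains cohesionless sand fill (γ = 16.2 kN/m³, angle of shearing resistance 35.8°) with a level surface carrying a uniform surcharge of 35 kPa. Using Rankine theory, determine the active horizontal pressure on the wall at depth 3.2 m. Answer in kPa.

K_a = (1 − sin φ)/(1 + sin φ) = 0.2619.
σ_v = γz + q = 16.2 × 3.2 + 35 = 86.84 kPa.
σ_h = K_a σ_v = 0.2619 × 86.84 = 22.74 kPa.

22.7 kPa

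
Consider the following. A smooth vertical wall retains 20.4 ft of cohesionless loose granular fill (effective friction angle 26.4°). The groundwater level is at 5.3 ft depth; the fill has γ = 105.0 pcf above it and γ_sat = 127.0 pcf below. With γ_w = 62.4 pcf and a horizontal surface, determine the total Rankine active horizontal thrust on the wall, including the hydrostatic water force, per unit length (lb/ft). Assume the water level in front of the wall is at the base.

13700 lb/ft

K_a = tan²(45° − φ/2) = 0.3844.
γ' = 127.0 − 62.4 = 64.60 pcf. Depth below WT = 15.1 ft.
σ'_h at WT = K_a γ d_w = 213.9 psf; at base = 213.9 + K_a γ' × 15.1 = 588.9 psf.
P₁ (0–5.3 ft) = ½×213.9×5.3 = 566.9. P₂ (5.3–20.4 ft) = ½(213.9+588.9)×15.1 = 6062.
P_w = ½ γ_w h₂² = 0.5×62.4×15.1² = 7114. Total = 566.9+6062+7114 = 13740 lb/ft.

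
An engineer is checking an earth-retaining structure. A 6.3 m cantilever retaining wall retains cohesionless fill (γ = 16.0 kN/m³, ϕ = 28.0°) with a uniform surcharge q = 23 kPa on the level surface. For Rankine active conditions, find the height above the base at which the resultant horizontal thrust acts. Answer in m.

2.43 m

K_a = 0.3610.
Triangular part P₁ = ½K_aγH² = 114.6 at H/3 = 2.100 m; rectangular part P₂ = K_a q H = 52.31 at H/2 = 3.150 m.
ȳ = (P₁·2.100 + P₂·3.150)/(P₁+P₂) = 2.429 m.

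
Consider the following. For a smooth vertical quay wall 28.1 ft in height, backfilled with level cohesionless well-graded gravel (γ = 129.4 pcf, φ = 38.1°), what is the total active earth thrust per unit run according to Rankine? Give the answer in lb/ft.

12100 lb/ft

K_a = tan²(45° − φ/2) = 0.2368.
P_a = ½ K_a γ H² = 0.5 × 0.2368 × 129.4 × 28.1² = 12100 lb/ft.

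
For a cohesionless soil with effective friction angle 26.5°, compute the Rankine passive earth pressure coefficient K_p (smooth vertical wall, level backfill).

K_p = (1 + sin φ)/(1 − sin φ) = tan²(45° + 26.5°/2) = 2.611.

2.61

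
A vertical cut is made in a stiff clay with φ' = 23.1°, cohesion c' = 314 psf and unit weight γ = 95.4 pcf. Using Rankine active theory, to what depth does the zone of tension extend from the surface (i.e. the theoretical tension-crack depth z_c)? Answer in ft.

9.96 ft

K_a = tan²(45° − 23.1°/2) = 0.4364; √K_a = 0.6606.
The active pressure is zero where K_a γ z = 2c√K_a, so z_c = 2c/(γ√K_a) = 2×314/(95.4×0.6606) = 9.964 ft.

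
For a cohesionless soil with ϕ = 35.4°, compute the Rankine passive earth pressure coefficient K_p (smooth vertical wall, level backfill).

3.75

K_p = (1 + sin φ)/(1 − sin φ) = tan²(45° + 35.4°/2) = 3.754.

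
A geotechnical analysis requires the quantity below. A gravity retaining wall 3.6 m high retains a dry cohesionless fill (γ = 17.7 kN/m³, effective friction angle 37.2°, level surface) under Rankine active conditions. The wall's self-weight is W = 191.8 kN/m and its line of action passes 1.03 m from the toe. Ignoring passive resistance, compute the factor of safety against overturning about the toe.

K_a = tan²(45° − 37.2°/2) = 0.2464.
P_a = ½K_aγH² = 0.5×0.2464×17.7×3.6² = 28.26 kN/m, acting at H/3 = 1.200 m above the base.
Overturning moment M_o = P_a × H/3 = 28.26 × 1.200 = 33.92.
Resisting moment M_r = W × 1.03 = 191.8 × 1.03 = 197.6.
FS_overturning = M_r/M_o = 197.6/33.92 = 5.825.

5.82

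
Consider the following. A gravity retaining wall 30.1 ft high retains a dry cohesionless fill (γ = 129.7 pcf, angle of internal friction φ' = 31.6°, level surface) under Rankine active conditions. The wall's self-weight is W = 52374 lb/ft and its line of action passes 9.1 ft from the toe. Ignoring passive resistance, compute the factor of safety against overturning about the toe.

K_a = tan²(45° − 31.6°/2) = 0.3123.
P_a = ½K_aγH² = 0.5×0.3123×129.7×30.1² = 18350 lb/ft, acting at H/3 = 10.03 ft above the base.
Overturning moment M_o = P_a × H/3 = 18350 × 10.03 = 184100.
Resisting moment M_r = W × 9.1 = 52374 × 9.1 = 476600.
FS_overturning = M_r/M_o = 476600/184100 = 2.588.

2.59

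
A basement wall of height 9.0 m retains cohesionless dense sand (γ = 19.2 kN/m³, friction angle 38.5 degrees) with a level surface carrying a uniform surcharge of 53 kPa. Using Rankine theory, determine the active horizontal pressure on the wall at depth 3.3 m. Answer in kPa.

K_a = (1 − sin φ)/(1 + sin φ) = 0.2327.
σ_v = γz + q = 19.2 × 3.3 + 53 = 116.4 kPa.
σ_h = K_a σ_v = 0.2327 × 116.4 = 27.07 kPa.

27.1 kPa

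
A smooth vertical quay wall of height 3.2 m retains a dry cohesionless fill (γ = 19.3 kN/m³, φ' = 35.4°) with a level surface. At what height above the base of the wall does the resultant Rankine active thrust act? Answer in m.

K_a = 0.2664.
The pressure distribution is triangular, so the resultant acts at H/3 above the base = 3.2/3 = 1.067 m.

1.07 m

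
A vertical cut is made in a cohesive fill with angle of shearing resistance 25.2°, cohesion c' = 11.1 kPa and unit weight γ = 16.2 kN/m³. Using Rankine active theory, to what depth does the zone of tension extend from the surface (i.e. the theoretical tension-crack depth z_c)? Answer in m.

K_a = tan²(45° − 25.2°/2) = 0.4027; √K_a = 0.6346.
The active pressure is zero where K_a γ z = 2c√K_a, so z_c = 2c/(γ√K_a) = 2×11.1/(16.2×0.6346) = 2.159 m.

2.16 m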